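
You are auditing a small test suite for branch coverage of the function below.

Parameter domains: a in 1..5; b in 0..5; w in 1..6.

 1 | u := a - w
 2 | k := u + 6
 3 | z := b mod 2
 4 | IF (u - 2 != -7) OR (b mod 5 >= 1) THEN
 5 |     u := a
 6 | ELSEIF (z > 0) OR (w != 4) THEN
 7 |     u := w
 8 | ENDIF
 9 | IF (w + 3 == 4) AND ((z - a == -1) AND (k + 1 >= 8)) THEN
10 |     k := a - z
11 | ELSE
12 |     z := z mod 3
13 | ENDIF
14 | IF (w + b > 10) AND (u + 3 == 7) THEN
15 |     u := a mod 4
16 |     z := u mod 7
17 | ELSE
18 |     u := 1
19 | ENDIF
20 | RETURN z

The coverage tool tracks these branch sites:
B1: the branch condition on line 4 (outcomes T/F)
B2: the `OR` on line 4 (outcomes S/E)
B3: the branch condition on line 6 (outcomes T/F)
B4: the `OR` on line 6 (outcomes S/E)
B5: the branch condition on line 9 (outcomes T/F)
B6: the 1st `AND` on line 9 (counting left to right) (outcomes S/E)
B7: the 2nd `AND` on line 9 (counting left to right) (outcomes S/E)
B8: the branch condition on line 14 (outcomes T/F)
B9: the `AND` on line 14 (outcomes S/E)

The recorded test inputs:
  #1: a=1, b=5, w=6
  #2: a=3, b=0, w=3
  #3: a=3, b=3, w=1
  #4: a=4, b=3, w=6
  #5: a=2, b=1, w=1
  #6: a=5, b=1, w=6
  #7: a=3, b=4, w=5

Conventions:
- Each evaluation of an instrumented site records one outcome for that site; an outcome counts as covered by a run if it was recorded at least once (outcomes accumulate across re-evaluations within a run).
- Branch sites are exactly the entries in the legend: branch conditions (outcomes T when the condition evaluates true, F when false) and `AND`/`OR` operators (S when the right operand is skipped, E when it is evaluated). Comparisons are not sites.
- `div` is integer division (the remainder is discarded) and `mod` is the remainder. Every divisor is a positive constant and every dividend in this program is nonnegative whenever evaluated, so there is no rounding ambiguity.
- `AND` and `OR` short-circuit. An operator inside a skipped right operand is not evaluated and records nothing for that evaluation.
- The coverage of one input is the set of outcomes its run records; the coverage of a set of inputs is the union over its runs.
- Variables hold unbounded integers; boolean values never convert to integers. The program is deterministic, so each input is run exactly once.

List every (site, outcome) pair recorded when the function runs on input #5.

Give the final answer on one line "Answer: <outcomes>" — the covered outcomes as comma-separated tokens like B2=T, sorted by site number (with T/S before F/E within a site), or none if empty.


Simulating input #5 (a=2, b=1, w=1) step by step:
  B2->S, B1->T, B6->E, B7->E, B5->T, B9->S, B8->F
collecting distinct outcomes: B1=T, B2=S, B5=T, B6=E, B7=E, B8=F, B9=S
Answer: B1=T, B2=S, B5=T, B6=E, B7=E, B8=F, B9=S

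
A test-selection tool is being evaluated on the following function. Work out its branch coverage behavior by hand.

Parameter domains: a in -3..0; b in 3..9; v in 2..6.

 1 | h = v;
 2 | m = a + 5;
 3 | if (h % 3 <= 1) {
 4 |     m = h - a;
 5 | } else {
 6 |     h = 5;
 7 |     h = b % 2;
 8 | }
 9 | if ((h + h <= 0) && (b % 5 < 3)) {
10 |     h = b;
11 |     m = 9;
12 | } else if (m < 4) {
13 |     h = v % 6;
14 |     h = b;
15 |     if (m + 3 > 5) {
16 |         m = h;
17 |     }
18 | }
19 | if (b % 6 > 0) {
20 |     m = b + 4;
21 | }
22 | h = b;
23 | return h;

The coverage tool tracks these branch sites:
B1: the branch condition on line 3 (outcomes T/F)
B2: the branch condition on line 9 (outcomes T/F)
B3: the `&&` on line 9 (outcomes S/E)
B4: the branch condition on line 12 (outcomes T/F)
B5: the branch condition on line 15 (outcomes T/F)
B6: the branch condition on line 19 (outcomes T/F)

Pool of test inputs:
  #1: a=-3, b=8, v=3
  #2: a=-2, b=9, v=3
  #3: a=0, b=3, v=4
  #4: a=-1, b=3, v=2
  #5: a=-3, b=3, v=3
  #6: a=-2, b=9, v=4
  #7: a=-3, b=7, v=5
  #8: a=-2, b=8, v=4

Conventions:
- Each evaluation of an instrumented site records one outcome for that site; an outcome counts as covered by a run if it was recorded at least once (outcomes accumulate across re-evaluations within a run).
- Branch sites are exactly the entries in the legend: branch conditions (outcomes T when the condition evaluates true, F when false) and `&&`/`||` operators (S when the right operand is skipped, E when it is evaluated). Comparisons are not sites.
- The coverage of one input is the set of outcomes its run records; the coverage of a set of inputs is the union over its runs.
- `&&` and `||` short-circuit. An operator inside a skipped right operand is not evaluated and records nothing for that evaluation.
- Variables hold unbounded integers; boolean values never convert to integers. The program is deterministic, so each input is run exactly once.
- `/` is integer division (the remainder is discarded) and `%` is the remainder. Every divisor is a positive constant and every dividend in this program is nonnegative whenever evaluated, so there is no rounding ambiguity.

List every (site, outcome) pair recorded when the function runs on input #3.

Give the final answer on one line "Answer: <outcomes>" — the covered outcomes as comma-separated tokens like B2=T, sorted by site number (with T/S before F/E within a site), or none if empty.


Simulating input #3 (a=0, b=3, v=4) step by step:
  B1->T, B3->S, B2->F, B4->F, B6->T
distinct outcomes covered: B1=T, B2=F, B3=S, B4=F, B6=T
Answer: B1=T, B2=F, B3=S, B4=F, B6=T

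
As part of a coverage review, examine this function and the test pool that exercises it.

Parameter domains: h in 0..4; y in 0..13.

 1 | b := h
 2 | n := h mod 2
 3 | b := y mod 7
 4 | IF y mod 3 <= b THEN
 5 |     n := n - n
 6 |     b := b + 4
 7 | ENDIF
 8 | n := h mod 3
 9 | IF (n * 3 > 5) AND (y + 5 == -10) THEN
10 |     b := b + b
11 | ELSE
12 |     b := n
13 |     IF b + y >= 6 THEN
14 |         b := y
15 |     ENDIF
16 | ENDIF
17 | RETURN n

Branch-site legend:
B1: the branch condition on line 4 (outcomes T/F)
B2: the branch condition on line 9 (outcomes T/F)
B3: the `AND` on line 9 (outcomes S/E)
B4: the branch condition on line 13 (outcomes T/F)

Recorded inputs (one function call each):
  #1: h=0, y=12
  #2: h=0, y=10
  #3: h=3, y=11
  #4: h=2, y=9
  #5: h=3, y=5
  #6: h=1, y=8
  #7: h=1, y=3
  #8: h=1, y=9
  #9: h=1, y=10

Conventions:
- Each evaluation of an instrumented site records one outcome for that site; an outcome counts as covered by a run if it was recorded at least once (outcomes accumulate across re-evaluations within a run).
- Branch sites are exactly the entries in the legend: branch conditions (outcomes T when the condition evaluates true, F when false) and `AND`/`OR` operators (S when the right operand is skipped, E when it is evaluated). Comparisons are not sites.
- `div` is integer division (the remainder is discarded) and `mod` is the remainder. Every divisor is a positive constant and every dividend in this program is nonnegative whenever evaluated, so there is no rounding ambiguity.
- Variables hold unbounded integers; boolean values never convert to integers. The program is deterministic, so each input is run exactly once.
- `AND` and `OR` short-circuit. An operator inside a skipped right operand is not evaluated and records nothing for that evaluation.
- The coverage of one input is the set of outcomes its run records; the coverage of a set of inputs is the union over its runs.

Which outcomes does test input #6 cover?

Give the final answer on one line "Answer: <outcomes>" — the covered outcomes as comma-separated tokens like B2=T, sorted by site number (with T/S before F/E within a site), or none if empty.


Running input #6 (h=1, y=8), event by event:
  B1->F, B3->S, B2->F, B4->T
collecting distinct outcomes: B1=F, B2=F, B3=S, B4=T
Answer: B1=F, B2=F, B3=S, B4=T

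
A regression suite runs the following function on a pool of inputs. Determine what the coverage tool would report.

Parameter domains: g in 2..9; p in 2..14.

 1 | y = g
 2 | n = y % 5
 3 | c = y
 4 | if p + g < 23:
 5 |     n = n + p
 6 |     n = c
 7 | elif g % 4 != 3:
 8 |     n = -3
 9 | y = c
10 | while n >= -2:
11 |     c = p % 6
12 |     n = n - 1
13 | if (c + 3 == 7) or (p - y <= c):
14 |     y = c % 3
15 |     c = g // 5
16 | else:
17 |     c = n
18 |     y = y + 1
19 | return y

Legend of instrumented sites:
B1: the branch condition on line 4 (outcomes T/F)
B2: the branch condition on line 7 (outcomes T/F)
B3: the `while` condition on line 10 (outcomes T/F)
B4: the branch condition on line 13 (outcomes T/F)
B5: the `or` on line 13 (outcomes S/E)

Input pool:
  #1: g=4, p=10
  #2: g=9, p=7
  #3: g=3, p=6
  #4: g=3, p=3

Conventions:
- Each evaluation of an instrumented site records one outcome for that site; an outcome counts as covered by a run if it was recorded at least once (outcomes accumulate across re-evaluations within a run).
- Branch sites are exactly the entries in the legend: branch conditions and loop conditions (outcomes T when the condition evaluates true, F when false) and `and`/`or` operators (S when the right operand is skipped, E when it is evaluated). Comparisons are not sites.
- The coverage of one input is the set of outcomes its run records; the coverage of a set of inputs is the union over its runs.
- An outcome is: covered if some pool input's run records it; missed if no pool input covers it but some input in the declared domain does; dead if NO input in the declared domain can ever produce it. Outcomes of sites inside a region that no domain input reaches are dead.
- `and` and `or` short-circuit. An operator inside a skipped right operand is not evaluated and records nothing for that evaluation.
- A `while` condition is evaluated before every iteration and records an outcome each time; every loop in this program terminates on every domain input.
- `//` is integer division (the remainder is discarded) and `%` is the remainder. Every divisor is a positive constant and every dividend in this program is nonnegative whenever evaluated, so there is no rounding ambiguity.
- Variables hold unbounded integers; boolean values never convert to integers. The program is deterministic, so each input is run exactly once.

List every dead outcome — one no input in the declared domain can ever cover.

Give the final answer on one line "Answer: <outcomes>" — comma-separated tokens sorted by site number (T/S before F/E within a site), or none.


sweeping the full domain (104 inputs) for each outcome:
  B2=F: no domain input ever produces it -> dead
  reachable outcomes have witnesses, e.g. B1=T (e.g. g=2, p=2), B1=F (e.g. g=9, p=14), B2=T (e.g. g=9, p=14), B3=T (e.g. g=2, p=2)
Answer: B2=F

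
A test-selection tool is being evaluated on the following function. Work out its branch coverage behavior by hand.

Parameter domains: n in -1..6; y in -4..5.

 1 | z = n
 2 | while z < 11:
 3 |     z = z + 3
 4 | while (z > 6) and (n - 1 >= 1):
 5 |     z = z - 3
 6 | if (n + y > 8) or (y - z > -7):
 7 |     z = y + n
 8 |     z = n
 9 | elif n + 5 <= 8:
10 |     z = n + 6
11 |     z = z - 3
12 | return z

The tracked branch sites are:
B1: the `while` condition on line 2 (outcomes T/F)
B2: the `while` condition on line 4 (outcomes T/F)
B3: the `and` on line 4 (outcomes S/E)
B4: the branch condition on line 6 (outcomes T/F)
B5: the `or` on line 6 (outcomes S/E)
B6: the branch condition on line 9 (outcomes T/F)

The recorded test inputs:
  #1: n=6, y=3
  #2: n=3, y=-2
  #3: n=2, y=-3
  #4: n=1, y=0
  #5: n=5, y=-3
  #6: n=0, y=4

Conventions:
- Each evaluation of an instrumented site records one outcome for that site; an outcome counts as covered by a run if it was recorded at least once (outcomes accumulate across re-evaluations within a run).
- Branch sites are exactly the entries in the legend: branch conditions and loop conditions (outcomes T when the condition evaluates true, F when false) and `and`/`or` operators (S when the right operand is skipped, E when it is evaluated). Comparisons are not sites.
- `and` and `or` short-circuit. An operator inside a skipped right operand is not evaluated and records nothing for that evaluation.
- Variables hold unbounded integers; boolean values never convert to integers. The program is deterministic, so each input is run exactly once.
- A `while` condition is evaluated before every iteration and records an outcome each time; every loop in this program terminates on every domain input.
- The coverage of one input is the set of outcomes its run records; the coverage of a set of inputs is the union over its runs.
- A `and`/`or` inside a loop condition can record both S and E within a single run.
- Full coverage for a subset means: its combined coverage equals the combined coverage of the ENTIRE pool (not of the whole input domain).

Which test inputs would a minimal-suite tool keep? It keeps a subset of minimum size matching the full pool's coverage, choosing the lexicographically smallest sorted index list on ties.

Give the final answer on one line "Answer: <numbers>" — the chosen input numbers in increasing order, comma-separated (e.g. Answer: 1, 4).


input #1, n=6, y=3: outcomes B1=T, B1=F, B2=T, B2=F, B3=S, B3=E, B4=T, B5=S
input #2, n=3, y=-2: outcomes B1=T, B1=F, B2=T, B2=F, B3=S, B3=E, B4=F, B5=E, B6=T
input #3, n=2, y=-3: outcomes B1=T, B1=F, B2=T, B2=F, B3=S, B3=E, B4=F, B5=E, B6=T
input #4, n=1, y=0: outcomes B1=T, B1=F, B2=F, B3=E, B4=F, B5=E, B6=T
input #5, n=5, y=-3: outcomes B1=T, B1=F, B2=T, B2=F, B3=S, B3=E, B4=F, B5=E, B6=F
input #6, n=0, y=4: outcomes B1=T, B1=F, B2=F, B3=E, B4=F, B5=E, B6=T
the full pool covers 12 outcomes: B1=T, B1=F, B2=T, B2=F, B3=S, B3=E, B4=T, B4=F, B5=S, B5=E, B6=T, B6=F
checked all size-1 subsets: none covers 12 outcomes (max 9/12)
checked all size-2 subsets: none covers 12 outcomes (max 11/12)
at size 3, {1, 2, 5} reaches all 12 outcomes; every lexicographically earlier size-3 subset fails
Answer: 1, 2, 5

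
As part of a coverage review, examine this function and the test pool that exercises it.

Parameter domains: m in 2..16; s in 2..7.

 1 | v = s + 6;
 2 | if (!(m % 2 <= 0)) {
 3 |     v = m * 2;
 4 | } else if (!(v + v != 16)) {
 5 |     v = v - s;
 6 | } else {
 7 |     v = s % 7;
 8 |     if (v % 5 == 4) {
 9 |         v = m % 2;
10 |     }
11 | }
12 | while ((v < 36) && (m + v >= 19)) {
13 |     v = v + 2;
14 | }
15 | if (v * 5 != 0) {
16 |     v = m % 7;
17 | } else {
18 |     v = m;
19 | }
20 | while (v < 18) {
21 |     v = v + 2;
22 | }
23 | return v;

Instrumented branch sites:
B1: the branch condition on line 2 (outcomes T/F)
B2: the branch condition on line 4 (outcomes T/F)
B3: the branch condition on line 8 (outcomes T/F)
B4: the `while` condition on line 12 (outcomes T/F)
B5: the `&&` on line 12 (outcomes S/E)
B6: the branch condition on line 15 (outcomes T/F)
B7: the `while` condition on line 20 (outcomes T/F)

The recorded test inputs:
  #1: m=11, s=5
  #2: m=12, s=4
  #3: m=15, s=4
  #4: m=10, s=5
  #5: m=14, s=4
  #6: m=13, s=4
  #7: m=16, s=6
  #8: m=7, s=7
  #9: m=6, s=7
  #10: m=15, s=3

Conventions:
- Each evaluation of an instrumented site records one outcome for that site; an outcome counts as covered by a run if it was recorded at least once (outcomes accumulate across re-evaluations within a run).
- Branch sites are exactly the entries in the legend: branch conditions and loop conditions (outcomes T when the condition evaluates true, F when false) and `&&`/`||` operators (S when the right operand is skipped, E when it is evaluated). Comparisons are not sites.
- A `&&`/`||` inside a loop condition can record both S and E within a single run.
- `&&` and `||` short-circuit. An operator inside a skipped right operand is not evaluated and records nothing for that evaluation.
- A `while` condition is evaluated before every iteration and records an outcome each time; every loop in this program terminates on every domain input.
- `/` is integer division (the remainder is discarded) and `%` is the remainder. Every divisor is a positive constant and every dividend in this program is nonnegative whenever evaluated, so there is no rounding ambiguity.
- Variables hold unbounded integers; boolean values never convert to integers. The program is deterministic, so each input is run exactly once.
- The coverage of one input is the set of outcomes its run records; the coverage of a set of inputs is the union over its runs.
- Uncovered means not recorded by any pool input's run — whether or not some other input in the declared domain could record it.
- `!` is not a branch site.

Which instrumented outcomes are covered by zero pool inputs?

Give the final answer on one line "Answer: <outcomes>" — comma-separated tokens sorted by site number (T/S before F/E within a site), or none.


#1 (m=11, s=5) -> B1->T, B5->E, B4->T, B5->E, B4->T, B5->E, B4->T, B5->E, B4->T, B5->E, B4->T, B5->E, B4->T, B5->E, ...; covered: B1=T, B4=T, B4=F, B5=S, B5=E, B6=T, B7=T, B7=F
#2 (m=12, s=4) -> B1->F, B2->F, B3->T, B5->E, B4->F, B6->F, B7->T, B7->T, B7->T, B7->F; covered: B1=F, B2=F, B3=T, B4=F, B5=E, B6=F, B7=T, B7=F
#3 (m=15, s=4) -> B1->T, B5->E, B4->T, B5->E, B4->T, B5->E, B4->T, B5->S, B4->F, B6->T, B7->T, B7->T, B7->T, B7->T, ...; covered: B1=T, B4=T, B4=F, B5=S, B5=E, B6=T, B7=T, B7=F
#4 (m=10, s=5) -> B1->F, B2->F, B3->F, B5->E, B4->F, B6->T, B7->T, B7->T, B7->T, B7->T, B7->T, B7->T, B7->T, B7->T, ...; covered: B1=F, B2=F, B3=F, B4=F, B5=E, B6=T, B7=T, B7=F
#5 (m=14, s=4) -> B1->F, B2->F, B3->T, B5->E, B4->F, B6->F, B7->T, B7->T, B7->F; covered: B1=F, B2=F, B3=T, B4=F, B5=E, B6=F, B7=T, B7=F
#6 (m=13, s=4) -> B1->T, B5->E, B4->T, B5->E, B4->T, B5->E, B4->T, B5->E, B4->T, B5->E, B4->T, B5->S, B4->F, B6->T, ...; covered: B1=T, B4=T, B4=F, B5=S, B5=E, B6=T, B7=T, B7=F
#7 (m=16, s=6) -> B1->F, B2->F, B3->F, B5->E, B4->T, B5->E, B4->T, B5->E, B4->T, B5->E, B4->T, B5->E, B4->T, B5->E, ...; covered: B1=F, B2=F, B3=F, B4=T, B4=F, B5=S, B5=E, B6=T, B7=T, B7=F
#8 (m=7, s=7) -> B1->T, B5->E, B4->T, B5->E, B4->T, B5->E, B4->T, B5->E, B4->T, B5->E, B4->T, B5->E, B4->T, B5->E, ...; covered: B1=T, B4=T, B4=F, B5=S, B5=E, B6=T, B7=T, B7=F
#9 (m=6, s=7) -> B1->F, B2->F, B3->F, B5->E, B4->F, B6->F, B7->T, B7->T, B7->T, B7->T, B7->T, B7->T, B7->F; covered: B1=F, B2=F, B3=F, B4=F, B5=E, B6=F, B7=T, B7=F
#10 (m=15, s=3) -> B1->T, B5->E, B4->T, B5->E, B4->T, B5->E, B4->T, B5->S, B4->F, B6->T, B7->T, B7->T, B7->T, B7->T, ...; covered: B1=T, B4=T, B4=F, B5=S, B5=E, B6=T, B7=T, B7=F
union over the pool: B1=T, B1=F, B2=F, B3=T, B3=F, B4=T, B4=F, B5=S, B5=E, B6=T, B6=F, B7=T, B7=F
uncovered (1 of 14): B2=T
Answer: B2=T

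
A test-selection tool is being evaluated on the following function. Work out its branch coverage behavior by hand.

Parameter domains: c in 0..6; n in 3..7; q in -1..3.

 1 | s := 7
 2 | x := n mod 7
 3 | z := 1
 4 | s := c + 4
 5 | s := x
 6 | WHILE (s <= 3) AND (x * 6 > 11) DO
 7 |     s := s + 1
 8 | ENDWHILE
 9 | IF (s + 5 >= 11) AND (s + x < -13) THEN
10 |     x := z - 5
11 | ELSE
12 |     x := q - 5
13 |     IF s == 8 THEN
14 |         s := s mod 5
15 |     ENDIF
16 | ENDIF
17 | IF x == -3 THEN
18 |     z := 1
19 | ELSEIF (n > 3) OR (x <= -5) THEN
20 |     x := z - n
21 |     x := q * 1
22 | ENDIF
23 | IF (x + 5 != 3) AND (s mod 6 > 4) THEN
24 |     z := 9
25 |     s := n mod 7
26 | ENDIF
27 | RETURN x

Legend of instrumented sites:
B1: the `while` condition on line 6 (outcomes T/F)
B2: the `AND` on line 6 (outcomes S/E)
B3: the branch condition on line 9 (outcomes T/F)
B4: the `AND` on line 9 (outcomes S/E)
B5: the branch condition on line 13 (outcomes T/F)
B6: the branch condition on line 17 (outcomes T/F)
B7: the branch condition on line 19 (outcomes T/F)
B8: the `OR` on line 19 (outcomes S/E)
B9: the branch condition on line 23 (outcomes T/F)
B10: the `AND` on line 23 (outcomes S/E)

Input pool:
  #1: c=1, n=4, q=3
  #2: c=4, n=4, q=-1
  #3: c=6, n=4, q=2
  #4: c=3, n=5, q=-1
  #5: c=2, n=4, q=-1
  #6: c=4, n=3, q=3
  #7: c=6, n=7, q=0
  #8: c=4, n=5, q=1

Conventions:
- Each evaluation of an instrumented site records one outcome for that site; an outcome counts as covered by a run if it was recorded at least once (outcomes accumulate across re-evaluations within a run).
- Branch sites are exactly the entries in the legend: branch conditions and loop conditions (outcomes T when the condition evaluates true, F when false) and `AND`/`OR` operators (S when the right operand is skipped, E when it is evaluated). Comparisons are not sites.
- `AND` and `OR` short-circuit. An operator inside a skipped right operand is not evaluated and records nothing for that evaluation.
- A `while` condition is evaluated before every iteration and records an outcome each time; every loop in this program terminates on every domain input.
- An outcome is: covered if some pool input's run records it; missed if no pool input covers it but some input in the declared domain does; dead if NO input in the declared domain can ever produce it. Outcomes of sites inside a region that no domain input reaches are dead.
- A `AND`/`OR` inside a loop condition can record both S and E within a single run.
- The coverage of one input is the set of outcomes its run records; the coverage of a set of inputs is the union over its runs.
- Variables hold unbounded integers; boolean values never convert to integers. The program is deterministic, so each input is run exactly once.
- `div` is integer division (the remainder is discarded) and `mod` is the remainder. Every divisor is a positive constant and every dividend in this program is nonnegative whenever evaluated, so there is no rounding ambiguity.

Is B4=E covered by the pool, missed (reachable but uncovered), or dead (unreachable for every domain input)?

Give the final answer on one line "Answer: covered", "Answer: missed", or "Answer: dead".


no pool input records B4=E
but domain input (c=0, n=6, q=-1) does record it -> reachable, so missed
Answer: missed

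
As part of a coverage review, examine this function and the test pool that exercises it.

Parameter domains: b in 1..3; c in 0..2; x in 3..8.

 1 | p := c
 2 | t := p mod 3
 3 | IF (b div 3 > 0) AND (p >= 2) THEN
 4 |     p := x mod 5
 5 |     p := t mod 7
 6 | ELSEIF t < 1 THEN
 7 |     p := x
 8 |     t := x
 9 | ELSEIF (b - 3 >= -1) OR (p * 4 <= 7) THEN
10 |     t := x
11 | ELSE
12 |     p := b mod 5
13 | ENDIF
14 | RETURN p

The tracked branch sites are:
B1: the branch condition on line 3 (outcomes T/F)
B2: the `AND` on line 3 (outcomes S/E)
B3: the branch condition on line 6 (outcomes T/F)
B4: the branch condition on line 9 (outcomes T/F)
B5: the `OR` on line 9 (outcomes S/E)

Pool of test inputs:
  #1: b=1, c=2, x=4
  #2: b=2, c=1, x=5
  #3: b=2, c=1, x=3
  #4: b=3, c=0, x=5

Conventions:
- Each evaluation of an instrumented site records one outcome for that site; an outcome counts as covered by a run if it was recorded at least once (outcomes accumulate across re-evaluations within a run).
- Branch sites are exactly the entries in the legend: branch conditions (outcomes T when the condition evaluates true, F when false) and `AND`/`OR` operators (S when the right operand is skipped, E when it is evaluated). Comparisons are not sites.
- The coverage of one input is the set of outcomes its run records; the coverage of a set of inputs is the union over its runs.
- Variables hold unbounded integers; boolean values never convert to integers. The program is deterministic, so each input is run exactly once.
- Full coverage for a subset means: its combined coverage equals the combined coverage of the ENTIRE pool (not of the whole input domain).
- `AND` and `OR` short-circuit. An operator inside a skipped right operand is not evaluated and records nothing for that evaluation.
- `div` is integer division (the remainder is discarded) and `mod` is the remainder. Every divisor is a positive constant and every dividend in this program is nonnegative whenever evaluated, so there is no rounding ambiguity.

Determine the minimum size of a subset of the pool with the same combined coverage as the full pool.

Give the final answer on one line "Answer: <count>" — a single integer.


#1 (b=1, c=2, x=4) -> B2->S, B1->F, B3->F, B5->E, B4->F; covered: B1=F, B2=S, B3=F, B4=F, B5=E
#2 (b=2, c=1, x=5) -> B2->S, B1->F, B3->F, B5->S, B4->T; covered: B1=F, B2=S, B3=F, B4=T, B5=S
#3 (b=2, c=1, x=3) -> B2->S, B1->F, B3->F, B5->S, B4->T; covered: B1=F, B2=S, B3=F, B4=T, B5=S
#4 (b=3, c=0, x=5) -> B2->E, B1->F, B3->T; covered: B1=F, B2=E, B3=T
pool-wide coverage (9 outcomes): B1=F, B2=S, B2=E, B3=T, B3=F, B4=T, B4=F, B5=S, B5=E
every size-1 subset falls short of the 9 outcomes (best: 5/9)
every size-2 subset falls short of the 9 outcomes (best: 7/9)
at size 3, {1, 2, 4} reaches all 9 outcomes; every lexicographically earlier size-3 subset fails
Answer: 3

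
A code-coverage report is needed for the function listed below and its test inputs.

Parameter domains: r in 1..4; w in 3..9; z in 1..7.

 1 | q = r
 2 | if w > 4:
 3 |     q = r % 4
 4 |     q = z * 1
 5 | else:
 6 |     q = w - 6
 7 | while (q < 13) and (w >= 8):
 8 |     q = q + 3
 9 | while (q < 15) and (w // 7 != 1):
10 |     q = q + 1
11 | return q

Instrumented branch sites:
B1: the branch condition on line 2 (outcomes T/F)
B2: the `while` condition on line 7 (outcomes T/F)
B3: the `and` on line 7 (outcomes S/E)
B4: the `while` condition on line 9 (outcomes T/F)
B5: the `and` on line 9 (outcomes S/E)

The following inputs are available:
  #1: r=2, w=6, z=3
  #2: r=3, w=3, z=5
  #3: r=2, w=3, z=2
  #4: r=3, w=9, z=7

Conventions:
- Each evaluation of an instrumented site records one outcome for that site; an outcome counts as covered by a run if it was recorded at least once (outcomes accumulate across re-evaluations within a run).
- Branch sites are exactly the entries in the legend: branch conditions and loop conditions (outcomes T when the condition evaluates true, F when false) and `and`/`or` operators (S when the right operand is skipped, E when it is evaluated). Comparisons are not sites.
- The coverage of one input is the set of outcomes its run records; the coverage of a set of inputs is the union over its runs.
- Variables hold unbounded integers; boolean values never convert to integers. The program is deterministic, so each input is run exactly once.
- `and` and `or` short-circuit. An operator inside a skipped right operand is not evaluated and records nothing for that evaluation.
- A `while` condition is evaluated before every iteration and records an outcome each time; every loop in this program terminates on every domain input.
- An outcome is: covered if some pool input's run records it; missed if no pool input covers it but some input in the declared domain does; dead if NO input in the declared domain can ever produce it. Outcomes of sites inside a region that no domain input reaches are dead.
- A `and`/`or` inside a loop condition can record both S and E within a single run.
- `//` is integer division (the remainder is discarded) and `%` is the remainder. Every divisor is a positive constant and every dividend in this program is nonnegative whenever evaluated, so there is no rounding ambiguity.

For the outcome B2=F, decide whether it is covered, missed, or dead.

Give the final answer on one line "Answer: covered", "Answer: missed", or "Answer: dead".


B2=F is recorded by pool input(s) 1, 2, 3, 4 -> covered
Answer: covered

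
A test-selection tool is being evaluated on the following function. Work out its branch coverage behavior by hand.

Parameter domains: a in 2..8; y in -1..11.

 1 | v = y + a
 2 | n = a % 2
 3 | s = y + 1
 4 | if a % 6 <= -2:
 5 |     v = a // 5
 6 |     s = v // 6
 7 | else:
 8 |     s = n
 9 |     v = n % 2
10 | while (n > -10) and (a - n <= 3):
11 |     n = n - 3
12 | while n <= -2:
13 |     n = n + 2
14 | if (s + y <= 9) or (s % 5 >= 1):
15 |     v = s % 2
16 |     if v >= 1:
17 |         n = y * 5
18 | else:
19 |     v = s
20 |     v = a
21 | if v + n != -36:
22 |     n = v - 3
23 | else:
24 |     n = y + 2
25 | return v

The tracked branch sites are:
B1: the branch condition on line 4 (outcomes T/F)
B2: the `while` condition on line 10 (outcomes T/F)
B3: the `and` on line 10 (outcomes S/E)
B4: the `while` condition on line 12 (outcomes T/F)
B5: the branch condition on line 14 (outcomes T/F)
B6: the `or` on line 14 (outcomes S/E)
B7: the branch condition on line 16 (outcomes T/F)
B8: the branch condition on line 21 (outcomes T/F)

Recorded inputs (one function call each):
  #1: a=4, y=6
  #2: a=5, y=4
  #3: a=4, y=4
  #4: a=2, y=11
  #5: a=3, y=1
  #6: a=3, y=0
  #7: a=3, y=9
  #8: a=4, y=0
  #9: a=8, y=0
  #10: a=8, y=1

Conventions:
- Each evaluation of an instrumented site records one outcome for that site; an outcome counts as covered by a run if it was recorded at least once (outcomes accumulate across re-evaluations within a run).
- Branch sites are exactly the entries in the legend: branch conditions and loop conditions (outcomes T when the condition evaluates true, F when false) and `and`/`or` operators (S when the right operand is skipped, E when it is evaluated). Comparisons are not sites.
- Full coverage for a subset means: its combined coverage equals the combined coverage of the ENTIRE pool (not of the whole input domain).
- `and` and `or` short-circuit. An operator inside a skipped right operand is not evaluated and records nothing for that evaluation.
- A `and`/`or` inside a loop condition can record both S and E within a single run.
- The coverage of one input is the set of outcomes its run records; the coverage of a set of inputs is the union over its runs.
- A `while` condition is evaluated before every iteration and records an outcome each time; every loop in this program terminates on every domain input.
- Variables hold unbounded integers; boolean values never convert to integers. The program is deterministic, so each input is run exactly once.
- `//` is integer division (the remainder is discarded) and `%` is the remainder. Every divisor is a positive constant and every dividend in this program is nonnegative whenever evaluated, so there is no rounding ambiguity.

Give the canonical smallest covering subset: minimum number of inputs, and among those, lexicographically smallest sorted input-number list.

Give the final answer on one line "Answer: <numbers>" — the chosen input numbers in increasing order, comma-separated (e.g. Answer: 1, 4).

#1 (a=4, y=6) -> covered: B1=F, B2=F, B3=E, B4=F, B5=T, B6=S, B7=F, B8=T
#2 (a=5, y=4) -> covered: B1=F, B2=F, B3=E, B4=F, B5=T, B6=S, B7=T, B8=T
#3 (a=4, y=4) -> covered: B1=F, B2=F, B3=E, B4=F, B5=T, B6=S, B7=F, B8=T
#4 (a=2, y=11) -> covered: B1=F, B2=T, B2=F, B3=E, B4=T, B4=F, B5=F, B6=E, B8=T
#5 (a=3, y=1) -> covered: B1=F, B2=T, B2=F, B3=E, B4=T, B4=F, B5=T, B6=S, B7=T, B8=T
#6 (a=3, y=0) -> covered: B1=F, B2=T, B2=F, B3=E, B4=T, B4=F, B5=T, B6=S, B7=T, B8=T
#7 (a=3, y=9) -> covered: B1=F, B2=T, B2=F, B3=E, B4=T, B4=F, B5=T, B6=E, B7=T, B8=T
#8 (a=4, y=0) -> covered: B1=F, B2=F, B3=E, B4=F, B5=T, B6=S, B7=F, B8=T
#9 (a=8, y=0) -> covered: B1=F, B2=F, B3=E, B4=F, B5=T, B6=S, B7=F, B8=T
#10 (a=8, y=1) -> covered: B1=F, B2=F, B3=E, B4=F, B5=T, B6=S, B7=F, B8=T
the full pool covers 13 outcomes: B1=F, B2=T, B2=F, B3=E, B4=T, B4=F, B5=T, B5=F, B6=S, B6=E, B7=T, B7=F, B8=T
size 1 is not enough: best union over all size-1 subsets is 10/13
size 2 is not enough: best union over all size-2 subsets is 12/13
size 3: inputs {1, 2, 4} cover all 13 outcomes, and no lexicographically smaller subset of this size does

Answer: 1, 2, 4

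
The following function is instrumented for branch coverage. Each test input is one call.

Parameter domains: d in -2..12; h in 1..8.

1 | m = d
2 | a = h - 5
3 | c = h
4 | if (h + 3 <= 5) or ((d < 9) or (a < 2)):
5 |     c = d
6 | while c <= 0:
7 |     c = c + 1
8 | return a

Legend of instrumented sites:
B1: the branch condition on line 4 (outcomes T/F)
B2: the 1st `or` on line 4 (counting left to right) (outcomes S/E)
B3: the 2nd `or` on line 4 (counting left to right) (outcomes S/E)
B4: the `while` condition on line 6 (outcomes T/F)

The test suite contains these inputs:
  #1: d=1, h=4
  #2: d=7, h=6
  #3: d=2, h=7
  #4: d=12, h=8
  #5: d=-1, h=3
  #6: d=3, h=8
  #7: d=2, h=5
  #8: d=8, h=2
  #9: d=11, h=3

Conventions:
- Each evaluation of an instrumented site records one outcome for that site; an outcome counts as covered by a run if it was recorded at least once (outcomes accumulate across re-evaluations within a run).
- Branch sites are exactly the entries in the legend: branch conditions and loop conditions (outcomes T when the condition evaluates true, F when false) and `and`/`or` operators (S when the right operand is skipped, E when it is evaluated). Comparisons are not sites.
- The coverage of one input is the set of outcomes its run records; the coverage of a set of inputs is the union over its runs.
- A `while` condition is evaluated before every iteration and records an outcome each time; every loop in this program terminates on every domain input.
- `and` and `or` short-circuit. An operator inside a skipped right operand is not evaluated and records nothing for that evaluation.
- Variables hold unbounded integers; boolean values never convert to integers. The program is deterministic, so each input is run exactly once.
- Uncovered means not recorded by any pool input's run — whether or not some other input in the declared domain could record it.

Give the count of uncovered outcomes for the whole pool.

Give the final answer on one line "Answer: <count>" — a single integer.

input #1 (d=1, h=4): events B2->E, B3->S, B1->T, B4->F; covers B1=T, B2=E, B3=S, B4=F
input #2 (d=7, h=6): events B2->E, B3->S, B1->T, B4->F; covers B1=T, B2=E, B3=S, B4=F
input #3 (d=2, h=7): events B2->E, B3->S, B1->T, B4->F; covers B1=T, B2=E, B3=S, B4=F
input #4 (d=12, h=8): events B2->E, B3->E, B1->F, B4->F; covers B1=F, B2=E, B3=E, B4=F
input #5 (d=-1, h=3): events B2->E, B3->S, B1->T, B4->T, B4->T, B4->F; covers B1=T, B2=E, B3=S, B4=T, B4=F
input #6 (d=3, h=8): events B2->E, B3->S, B1->T, B4->F; covers B1=T, B2=E, B3=S, B4=F
input #7 (d=2, h=5): events B2->E, B3->S, B1->T, B4->F; covers B1=T, B2=E, B3=S, B4=F
input #8 (d=8, h=2): events B2->S, B1->T, B4->F; covers B1=T, B2=S, B4=F
input #9 (d=11, h=3): events B2->E, B3->E, B1->T, B4->F; covers B1=T, B2=E, B3=E, B4=F
union over the pool: B1=T, B1=F, B2=S, B2=E, B3=S, B3=E, B4=T, B4=F
uncovered (0 of 8): none

Answer: 0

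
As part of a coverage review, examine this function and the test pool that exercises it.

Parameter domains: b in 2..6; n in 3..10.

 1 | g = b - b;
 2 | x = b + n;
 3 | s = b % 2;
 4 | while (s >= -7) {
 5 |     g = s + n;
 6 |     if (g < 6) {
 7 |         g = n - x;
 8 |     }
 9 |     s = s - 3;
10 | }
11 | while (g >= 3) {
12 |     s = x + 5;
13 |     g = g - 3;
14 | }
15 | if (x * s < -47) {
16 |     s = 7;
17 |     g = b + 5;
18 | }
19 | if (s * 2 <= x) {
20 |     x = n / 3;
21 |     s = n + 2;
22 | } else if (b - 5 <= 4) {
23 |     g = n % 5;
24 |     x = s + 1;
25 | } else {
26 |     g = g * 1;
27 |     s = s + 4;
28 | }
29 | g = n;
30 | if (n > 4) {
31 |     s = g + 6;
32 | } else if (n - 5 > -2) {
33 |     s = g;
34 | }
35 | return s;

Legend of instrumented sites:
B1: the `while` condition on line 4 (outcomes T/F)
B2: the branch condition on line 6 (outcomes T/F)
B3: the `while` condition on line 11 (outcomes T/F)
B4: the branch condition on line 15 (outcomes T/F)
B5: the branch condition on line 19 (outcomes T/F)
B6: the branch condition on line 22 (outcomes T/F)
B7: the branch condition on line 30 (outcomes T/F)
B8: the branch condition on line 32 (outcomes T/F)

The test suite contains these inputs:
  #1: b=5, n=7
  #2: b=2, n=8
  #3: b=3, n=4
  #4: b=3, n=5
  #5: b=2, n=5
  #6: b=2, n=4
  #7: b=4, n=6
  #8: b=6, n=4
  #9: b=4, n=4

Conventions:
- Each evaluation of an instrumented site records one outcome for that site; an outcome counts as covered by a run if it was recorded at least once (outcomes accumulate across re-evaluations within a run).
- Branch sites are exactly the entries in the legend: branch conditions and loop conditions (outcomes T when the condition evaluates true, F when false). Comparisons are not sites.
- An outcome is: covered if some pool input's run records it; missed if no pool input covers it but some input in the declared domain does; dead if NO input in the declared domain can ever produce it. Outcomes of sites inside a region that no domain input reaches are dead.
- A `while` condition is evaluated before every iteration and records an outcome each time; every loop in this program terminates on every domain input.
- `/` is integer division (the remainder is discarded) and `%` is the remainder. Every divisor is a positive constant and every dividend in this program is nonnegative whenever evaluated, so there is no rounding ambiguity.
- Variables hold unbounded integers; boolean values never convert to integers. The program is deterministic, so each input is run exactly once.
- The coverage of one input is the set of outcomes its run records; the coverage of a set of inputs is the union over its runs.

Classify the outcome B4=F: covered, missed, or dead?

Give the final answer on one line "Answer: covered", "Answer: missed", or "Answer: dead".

no pool input records B4=F
but domain input (b=2, n=3) does record it -> reachable, so missed

Answer: missed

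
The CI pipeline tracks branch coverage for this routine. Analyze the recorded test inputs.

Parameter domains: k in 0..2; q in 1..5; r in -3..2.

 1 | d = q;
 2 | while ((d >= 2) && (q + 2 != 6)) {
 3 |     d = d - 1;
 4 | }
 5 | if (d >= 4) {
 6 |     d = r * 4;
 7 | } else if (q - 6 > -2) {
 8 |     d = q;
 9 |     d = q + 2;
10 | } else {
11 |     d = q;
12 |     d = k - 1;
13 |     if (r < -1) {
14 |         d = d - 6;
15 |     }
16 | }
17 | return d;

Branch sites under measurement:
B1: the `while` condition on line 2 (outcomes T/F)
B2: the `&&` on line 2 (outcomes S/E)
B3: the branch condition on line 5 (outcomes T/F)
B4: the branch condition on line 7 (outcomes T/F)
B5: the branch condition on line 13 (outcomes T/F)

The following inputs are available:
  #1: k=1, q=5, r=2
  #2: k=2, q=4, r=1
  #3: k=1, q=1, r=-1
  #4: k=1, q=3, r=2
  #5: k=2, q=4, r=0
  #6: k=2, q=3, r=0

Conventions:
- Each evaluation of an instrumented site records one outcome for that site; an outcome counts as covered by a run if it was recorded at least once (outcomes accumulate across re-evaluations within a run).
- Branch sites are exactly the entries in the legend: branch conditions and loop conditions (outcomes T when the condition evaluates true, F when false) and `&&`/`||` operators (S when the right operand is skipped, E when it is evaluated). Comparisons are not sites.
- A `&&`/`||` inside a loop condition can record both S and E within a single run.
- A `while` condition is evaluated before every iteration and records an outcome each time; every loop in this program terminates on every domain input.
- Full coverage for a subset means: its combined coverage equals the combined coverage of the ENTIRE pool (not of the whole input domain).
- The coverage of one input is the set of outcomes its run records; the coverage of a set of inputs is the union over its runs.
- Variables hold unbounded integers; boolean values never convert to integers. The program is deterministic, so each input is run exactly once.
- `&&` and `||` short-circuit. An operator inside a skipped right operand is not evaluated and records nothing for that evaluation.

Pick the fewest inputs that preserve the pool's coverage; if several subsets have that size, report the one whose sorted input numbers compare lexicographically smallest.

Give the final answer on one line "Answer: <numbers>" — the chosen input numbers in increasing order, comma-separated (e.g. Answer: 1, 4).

input #1, k=1, q=5, r=2: outcomes B1=T, B1=F, B2=S, B2=E, B3=F, B4=T
input #2, k=2, q=4, r=1: outcomes B1=F, B2=E, B3=T
input #3, k=1, q=1, r=-1: outcomes B1=F, B2=S, B3=F, B4=F, B5=F
input #4, k=1, q=3, r=2: outcomes B1=T, B1=F, B2=S, B2=E, B3=F, B4=F, B5=F
input #5, k=2, q=4, r=0: outcomes B1=F, B2=E, B3=T
input #6, k=2, q=3, r=0: outcomes B1=T, B1=F, B2=S, B2=E, B3=F, B4=F, B5=F
pool-wide coverage (9 outcomes): B1=T, B1=F, B2=S, B2=E, B3=T, B3=F, B4=T, B4=F, B5=F
checked all size-1 subsets: none covers 9 outcomes (max 7/9)
checked all size-2 subsets: none covers 9 outcomes (max 8/9)
size 3: inputs {1, 2, 3} cover all 9 outcomes, and no lexicographically smaller subset of this size does

Answer: 1, 2, 3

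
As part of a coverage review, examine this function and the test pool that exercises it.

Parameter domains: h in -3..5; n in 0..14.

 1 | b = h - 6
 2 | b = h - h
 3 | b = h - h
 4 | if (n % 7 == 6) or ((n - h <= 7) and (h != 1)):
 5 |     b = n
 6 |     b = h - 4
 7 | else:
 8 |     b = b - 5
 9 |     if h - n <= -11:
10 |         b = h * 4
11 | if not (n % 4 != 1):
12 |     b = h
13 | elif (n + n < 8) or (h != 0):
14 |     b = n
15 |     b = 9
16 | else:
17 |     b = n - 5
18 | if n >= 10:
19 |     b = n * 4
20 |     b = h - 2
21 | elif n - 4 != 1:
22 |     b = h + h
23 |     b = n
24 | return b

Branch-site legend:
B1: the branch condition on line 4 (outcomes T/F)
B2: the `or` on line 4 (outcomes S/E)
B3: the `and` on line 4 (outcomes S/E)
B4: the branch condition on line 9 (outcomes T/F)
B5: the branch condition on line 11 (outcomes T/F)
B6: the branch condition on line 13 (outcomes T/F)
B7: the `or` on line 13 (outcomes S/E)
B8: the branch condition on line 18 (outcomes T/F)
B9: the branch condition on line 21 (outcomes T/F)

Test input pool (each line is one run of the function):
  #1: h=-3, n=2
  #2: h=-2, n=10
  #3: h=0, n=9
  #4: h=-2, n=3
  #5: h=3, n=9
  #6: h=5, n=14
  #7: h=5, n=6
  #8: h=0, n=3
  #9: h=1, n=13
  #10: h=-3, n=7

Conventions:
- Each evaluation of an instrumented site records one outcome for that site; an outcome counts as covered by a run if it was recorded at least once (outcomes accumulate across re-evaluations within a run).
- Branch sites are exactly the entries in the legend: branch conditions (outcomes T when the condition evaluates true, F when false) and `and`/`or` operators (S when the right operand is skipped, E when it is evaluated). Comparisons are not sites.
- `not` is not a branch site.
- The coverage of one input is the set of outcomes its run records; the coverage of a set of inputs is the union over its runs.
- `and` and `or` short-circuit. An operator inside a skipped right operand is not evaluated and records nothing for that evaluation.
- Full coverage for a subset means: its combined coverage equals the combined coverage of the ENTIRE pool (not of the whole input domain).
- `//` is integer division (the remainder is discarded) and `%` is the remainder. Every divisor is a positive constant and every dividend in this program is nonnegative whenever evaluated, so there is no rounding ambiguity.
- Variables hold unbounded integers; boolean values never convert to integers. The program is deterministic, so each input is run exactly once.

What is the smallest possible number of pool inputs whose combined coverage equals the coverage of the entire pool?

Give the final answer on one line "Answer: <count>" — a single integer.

#1 (h=-3, n=2) -> covered: B1=T, B2=E, B3=E, B5=F, B6=T, B7=S, B8=F, B9=T
#2 (h=-2, n=10) -> covered: B1=F, B2=E, B3=S, B4=T, B5=F, B6=T, B7=E, B8=T
#3 (h=0, n=9) -> covered: B1=F, B2=E, B3=S, B4=F, B5=T, B8=F, B9=T
#4 (h=-2, n=3) -> covered: B1=T, B2=E, B3=E, B5=F, B6=T, B7=S, B8=F, B9=T
#5 (h=3, n=9) -> covered: B1=T, B2=E, B3=E, B5=T, B8=F, B9=T
#6 (h=5, n=14) -> covered: B1=F, B2=E, B3=S, B4=F, B5=F, B6=T, B7=E, B8=T
#7 (h=5, n=6) -> covered: B1=T, B2=S, B5=F, B6=T, B7=E, B8=F, B9=T
#8 (h=0, n=3) -> covered: B1=T, B2=E, B3=E, B5=F, B6=T, B7=S, B8=F, B9=T
#9 (h=1, n=13) -> covered: B1=T, B2=S, B5=T, B8=T
#10 (h=-3, n=7) -> covered: B1=F, B2=E, B3=S, B4=F, B5=F, B6=T, B7=E, B8=F, B9=T
pool-wide coverage (16 outcomes): B1=T, B1=F, B2=S, B2=E, B3=S, B3=E, B4=T, B4=F, B5=T, B5=F, B6=T, B7=S, B7=E, B8=T, B8=F, B9=T
every size-1 subset falls short of the 16 outcomes (best: 9/16)
every size-2 subset falls short of the 16 outcomes (best: 13/16)
every size-3 subset falls short of the 16 outcomes (best: 15/16)
size 4: inputs {1, 2, 3, 7} cover all 16 outcomes, and no lexicographically smaller subset of this size does

Answer: 4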